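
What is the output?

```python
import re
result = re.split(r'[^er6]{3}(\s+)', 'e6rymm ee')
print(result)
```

['e6r', ' ', 'ee']

This matches exactly 3 of any character except [er6]; then one or more of whitespace (captured).
Matches to split on: at [3:7] → 'ymm '.
`re.split` interleaves the captured-group text with the surrounding fragments.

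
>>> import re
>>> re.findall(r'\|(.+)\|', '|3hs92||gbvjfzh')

['3hs92|']

Matches: at [0:8] match '|3hs92||', group 1 = '3hs92|'.
Because there's exactly one group, `findall` drops the full match and keeps group 1 from the one hit.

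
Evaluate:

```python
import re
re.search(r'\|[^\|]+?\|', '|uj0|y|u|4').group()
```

'|uj0|'

The match spans [0:5] → '|uj0|'.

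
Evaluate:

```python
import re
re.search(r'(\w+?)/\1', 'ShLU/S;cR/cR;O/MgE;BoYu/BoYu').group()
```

'cR/cR'

`\1` is not a pattern — it's the concrete string captured by group 1, re-applied verbatim.
The match spans [7:12] → 'cR/cR'.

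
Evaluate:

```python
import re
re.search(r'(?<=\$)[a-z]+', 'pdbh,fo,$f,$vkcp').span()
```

(9, 10)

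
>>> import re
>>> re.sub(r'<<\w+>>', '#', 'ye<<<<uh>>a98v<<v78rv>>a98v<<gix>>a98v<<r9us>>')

'ye<<#a98v#a98v#a98v#'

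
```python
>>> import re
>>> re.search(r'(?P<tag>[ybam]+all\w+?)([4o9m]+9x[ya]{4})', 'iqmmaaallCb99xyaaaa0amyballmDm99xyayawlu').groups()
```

('mmaaallCb', '99xyaaa')

This matches one or more of one of [ybam], then the literal 'all', then one or more of a word character (lazy) (captured as 'tag'); then one or more of one of [4o9m], then the literal '9x', then exactly 4 of one of [ya] (captured).
A non-greedy quantifier consumes as few characters as it can — just enough that the remainder of the pattern still matches from where it stops; whatever follows it matches normally.
Unlike `match`, `search` isn't anchored — it looks for the pattern anywhere in the string.
The match spans [2:18] → 'mmaaallCb99xyaaa'.
Captured: group 1 = 'mmaaallCb', group 2 = '99xyaaa'.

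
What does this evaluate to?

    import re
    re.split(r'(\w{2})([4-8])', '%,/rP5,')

Pattern: exactly 2 of a word character (captured); then a character in [4-8] (captured).
Matches to split on: at [3:6] → 'rP5'.
Because the pattern has a capturing group, `split` also inserts each captured text between the pieces.

['%,/', 'rP', '5', ',']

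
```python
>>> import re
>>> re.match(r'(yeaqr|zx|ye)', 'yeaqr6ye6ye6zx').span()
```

Branches in `(...|...)` are attempted left-to-right; the first branch that allows the whole pattern to succeed is taken.
With `match`, the pattern is implicitly anchored at the beginning.
The match spans [0:5] → 'yeaqr'.
Captured: group 1 = 'yeaqr'.

(0, 5)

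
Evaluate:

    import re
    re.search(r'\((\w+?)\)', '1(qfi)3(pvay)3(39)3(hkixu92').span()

The match spans [1:6] → '(qfi)'.

(1, 6)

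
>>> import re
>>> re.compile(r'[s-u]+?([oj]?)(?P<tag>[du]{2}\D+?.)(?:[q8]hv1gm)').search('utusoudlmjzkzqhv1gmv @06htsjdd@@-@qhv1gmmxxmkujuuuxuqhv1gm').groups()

Pattern: one or more of a character in [s-u] (lazy); then optionally one of [oj] (captured); then exactly 2 of one of [du], then one or more of a non-digit (lazy), then any character (captured as 'tag'); then one of [q8], then the literal 'hv1', then the literal 'gm' (non-capturing group).
`search` walks the string left to right and returns the first match it finds.
The match spans [0:19] → 'utusoudlmjzkzqhv1gm'.
Captured: group 1 = 'o', group 2 = 'udlmjzkz'.

('o', 'udlmjzkz')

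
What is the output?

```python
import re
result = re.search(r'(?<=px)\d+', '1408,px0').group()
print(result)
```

0

The lookaround is zero-width — it requires the adjacent text to match without consuming it, so the asserted text isn't part of the match.
The match spans [7:8] → '0'.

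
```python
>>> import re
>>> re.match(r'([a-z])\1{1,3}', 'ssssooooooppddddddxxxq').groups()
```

('s',)

The backreference `\1` re-matches whatever the first group consumed, character for character.
`re.match` won't scan ahead — the pattern has to work from the very first character.
The match spans [0:4] → 'ssss'.
Captured: group 1 = 's'.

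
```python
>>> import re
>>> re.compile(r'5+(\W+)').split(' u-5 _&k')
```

This matches one or more of a literal '5'; then one or more of a non-word character (captured).
Matches to split on: at [3:5] → '5 '.
Because the pattern has a capturing group, `split` also inserts each captured text between the pieces.

[' u-', ' ', '_&k']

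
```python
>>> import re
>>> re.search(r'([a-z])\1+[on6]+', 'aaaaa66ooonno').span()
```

(0, 13)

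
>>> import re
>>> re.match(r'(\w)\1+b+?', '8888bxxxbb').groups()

The match spans [0:5] → '8888b'.
Captured: group 1 = '8'.

('8',)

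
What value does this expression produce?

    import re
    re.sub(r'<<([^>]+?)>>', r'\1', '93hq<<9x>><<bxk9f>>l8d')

Each match is replaced using the text its own group 1 captured.

'93hq9xbxk9fl8d'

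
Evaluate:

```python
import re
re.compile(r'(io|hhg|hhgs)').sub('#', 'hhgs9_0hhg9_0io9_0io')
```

'#s9_0#9_0#9_0#'

The regex engine tests alternatives in the order written; an earlier branch that matches wins even if a later one would match more.
Each match is replaced by '#'.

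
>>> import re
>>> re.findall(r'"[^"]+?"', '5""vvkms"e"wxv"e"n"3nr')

With no groups in the pattern, `findall` gives back each whole match — 3 here.

['"vvkms"', '"wxv"', '"n"']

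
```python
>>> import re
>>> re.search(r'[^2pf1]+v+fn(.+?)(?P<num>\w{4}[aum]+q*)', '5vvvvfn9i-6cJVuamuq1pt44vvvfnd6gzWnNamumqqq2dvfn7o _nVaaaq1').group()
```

'5vvvvfn9i-6cJVuamuq'

The pattern matches one or more of any character except [2pf1]; then one or more of the literal 'v', then the literal 'fn'; then one or more of any character (lazy) (captured); then exactly 4 of a word character, then one or more of one of [aum], then zero or more of the literal 'q' (captured as 'num').
Because the quantifier is non-greedy, it stops expanding at the earliest point where the rest of the pattern can succeed.
`search` walks the string left to right and returns the first match it finds.
The match spans [0:19] → '5vvvvfn9i-6cJVuamuq'.
Captured: group 1 = '9i-', group 2 = '6cJVuamuq'.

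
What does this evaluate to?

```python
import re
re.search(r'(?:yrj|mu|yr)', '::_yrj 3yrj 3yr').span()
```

(3, 6)

The regex engine tests alternatives in the order written; an earlier branch that matches wins even if a later one would match more.
The match spans [3:6] → 'yrj'.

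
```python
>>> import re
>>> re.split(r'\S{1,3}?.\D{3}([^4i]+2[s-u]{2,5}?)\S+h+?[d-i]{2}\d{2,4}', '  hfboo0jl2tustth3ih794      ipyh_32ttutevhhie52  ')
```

This matches 1 to 3 of a non-whitespace character (lazy), then any character, then exactly 3 of a non-digit; then one or more of any character except [4i], then a literal '2', then 2 to 5 of a character in [s-u] (lazy) (captured); then one or more of a non-whitespace character; then one or more of the literal 'h' (lazy), then exactly 2 of a character in [d-i], then 2 to 4 of a digit.
A non-greedy quantifier consumes as few characters as it can — just enough that the remainder of the pattern still matches from where it stops; whatever follows it matches normally.
Matches to split on: at [29:48] → 'ipyh_32ttutevhhie52'.
The group in the pattern means `split` returns the separators' captures alongside the pieces.

['  hfboo0jl2tustth3ih794      ', '32tt', '  ']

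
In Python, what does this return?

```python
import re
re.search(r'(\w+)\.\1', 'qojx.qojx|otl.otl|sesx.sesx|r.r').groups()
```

('qojx',)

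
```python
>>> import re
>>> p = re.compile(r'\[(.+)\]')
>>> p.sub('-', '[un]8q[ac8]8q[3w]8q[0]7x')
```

Matches: at [0:22] → '[un]8q[ac8]8q[3w]8q[0]'.
`sub` substitutes '-' at each match site.

'-7x'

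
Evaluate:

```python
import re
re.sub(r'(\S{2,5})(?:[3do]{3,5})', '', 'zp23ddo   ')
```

The pattern matches 2 to 5 of a non-whitespace character (captured); then 3 to 5 of one of [3do] (non-capturing group).
Matches: at [0:7] → 'zp23ddo'.
Every occurrence is swapped for ''.

'   '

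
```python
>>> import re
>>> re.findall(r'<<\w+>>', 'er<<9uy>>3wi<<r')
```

No capturing groups, so `findall` returns the 1 full match string.

['<<9uy>>']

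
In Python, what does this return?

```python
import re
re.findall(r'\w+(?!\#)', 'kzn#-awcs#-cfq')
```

['kz', 'awc', 'cfq']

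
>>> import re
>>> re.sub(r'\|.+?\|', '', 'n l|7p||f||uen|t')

Matches: at [3:7] → '|7p|'; at [7:10] → '|f|'; at [10:15] → '|uen|'.
Each match is replaced by ''.

'n lt'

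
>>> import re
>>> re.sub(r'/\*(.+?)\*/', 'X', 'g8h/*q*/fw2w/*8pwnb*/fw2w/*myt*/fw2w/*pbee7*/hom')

With the lazy modifier that quantifier settles for the fewest repetitions that let the rest of the pattern succeed (the atoms after it are unaffected and can still be greedy).
Matches: at [3:8] → '/*q*/'; at [12:21] → '/*8pwnb*/'; at [25:32] → '/*myt*/'; at [36:45] → '/*pbee7*/'.
`sub` substitutes 'X' at each match site.

'g8hXfw2wXfw2wXfw2wXhom'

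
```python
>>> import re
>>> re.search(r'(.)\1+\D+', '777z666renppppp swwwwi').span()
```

(0, 4)

`\1` is not a pattern — it's the concrete string captured by group 1, re-applied verbatim.
`search` walks the string left to right and returns the first match it finds.
The match spans [0:4] → '777z'.
Captured: group 1 = '7'.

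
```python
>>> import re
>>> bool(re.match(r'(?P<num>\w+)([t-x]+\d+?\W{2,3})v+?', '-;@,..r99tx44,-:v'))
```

False

Pattern: one or more of a word character (captured as 'num'); then one or more of a character in [t-x], then one or more of a digit (lazy), then 2 to 3 of a non-word character (captured); then one or more of a literal 'v' (lazy).
`re.match` only tries the pattern at the start of the string.
Here the string doesn't start with a match, so the call returns None, and `bool(None)` is False.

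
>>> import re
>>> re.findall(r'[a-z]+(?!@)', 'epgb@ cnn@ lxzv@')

The negative lookaround is zero-width — it rules out positions where the adjacent text would match, without consuming anything.
`findall` yields the raw match text (3 of them) because the pattern has no groups.

['epg', 'cn', 'lxz']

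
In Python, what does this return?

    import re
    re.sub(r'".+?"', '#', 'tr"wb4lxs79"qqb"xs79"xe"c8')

'tr#qqb#xe"c8'

A `+?`/`*?`/`{m,n}?` starts at its minimum and grows only as far as needed for what follows to match.
Matches: at [2:12] → '"wb4lxs79"'; at [15:21] → '"xs79"'.
Each match is replaced by '#'.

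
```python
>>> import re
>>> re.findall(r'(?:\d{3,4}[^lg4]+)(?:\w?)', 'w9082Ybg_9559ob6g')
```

This matches 3 to 4 of a digit, then one or more of any character except [lg4] (non-capturing group); then optionally a word character (non-capturing group).
Matches: at [1:8] → '9082Ybg'; at [9:17] → '9559ob6g'.
Since nothing is captured, `findall` lists the 2 matched substrings directly.

['9082Ybg', '9559ob6g']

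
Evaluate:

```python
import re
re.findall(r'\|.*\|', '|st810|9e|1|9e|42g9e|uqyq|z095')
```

Matches: at [0:26] → '|st810|9e|1|9e|42g9e|uqyq|'.
No capturing groups, so `findall` returns the 1 full match string.

['|st810|9e|1|9e|42g9e|uqyq|']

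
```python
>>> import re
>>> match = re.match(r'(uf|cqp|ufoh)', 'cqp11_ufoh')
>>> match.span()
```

`match` is anchored at position 0; if the pattern doesn't fit there, it returns None.
The match spans [0:3] → 'cqp'.
Captured: group 1 = 'cqp'.

(0, 3)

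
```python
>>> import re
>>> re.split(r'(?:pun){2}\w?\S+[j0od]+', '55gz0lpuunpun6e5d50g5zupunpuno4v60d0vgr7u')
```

['55gz0lpuunpun6e5d50g5zu', 'vgr7u']

The pattern matches the literal 'pun' repeated 2 times, then optionally a word character; then one or more of a non-whitespace character; then one or more of one of [j0od].
Matches to split on: at [23:36] → 'punpuno4v60d0'.
The string is cut at each match, leaving 2 pieces.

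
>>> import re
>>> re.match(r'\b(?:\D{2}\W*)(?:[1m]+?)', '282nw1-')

`re.match` won't scan ahead — the pattern has to work from the very first character.
Here the pattern fails at index 0, so the call returns None.

None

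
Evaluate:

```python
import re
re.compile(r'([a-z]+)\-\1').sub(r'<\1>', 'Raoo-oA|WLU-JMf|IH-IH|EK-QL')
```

After group 1 captures some text, `\1` only succeeds where that same text appears again.
`\1` in the replacement pulls in group 1's text for each match.

'Rao<o>A|WLU-JMf|IH-IH|EK-QL'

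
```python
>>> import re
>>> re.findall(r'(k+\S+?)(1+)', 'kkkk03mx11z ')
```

[('kkkk03mx', '11')]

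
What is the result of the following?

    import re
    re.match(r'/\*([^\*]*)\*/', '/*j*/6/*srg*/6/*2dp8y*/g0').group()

'/*j*/'

`re.match` only tries the pattern at the start of the string.
The match spans [0:5] → '/*j*/'.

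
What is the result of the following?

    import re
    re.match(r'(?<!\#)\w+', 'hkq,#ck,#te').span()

With `match`, the pattern is implicitly anchored at the beginning.
The match spans [0:3] → 'hkq'.

(0, 3)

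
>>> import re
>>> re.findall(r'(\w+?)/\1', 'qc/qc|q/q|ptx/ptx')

['qc', 'q', 'ptx']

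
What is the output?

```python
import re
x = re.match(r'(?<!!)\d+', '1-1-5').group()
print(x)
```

1

`(?!…)`/`(?<!…)` only lets a position through if the neighbouring text does NOT match; no characters are consumed.
`re.match` only tries the pattern at the start of the string.
The match spans [0:1] → '1'.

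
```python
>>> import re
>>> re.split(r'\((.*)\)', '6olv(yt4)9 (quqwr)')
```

Matches to split on: at [4:18] → '(yt4)9 (quqwr)'.
`re.split` interleaves the captured-group text with the surrounding fragments.

['6olv', 'yt4)9 (quqwr', '']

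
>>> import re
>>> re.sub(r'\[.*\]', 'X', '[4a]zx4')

Each match is replaced by 'X'.

'Xzx4'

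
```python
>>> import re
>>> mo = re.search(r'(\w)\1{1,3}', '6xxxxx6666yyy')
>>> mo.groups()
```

After group 1 captures some text, `\1` only succeeds where that same text appears again.
Unlike `match`, `search` isn't anchored — it looks for the pattern anywhere in the string.
The match spans [1:5] → 'xxxx'.
Captured: group 1 = 'x'.

('x',)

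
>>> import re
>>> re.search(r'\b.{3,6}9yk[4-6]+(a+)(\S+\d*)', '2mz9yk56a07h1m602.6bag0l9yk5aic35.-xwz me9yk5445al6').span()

The match spans [0:38] → '2mz9yk56a07h1m602.6bag0l9yk5aic35.-xwz'.

(0, 38)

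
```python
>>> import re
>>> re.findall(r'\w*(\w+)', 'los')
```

['s']

Pattern: zero or more of a word character; then one or more of a word character (captured).
Matches: at [0:3] match 'los', group 1 = 's'.
One capturing group, so `findall` returns just the captured substring from the one match — 1 in all.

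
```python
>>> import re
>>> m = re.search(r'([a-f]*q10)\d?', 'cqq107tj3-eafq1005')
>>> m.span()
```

(2, 6)

Pattern: zero or more of a character in [a-f], then the literal 'q10' (captured); then optionally a digit.
`search` walks the string left to right and returns the first match it finds.
The match spans [2:6] → 'q107'.
Captured: group 1 = 'q10'.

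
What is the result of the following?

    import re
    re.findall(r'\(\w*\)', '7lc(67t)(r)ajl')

Scanning left to right: at [3:8] → '(67t)'; at [8:11] → '(r)'.
With no groups in the pattern, `findall` gives back each whole match — 2 here.

['(67t)', '(r)']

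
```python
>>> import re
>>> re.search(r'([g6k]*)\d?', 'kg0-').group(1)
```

Pattern: zero or more of one of [g6k] (captured); then optionally a digit.
Unlike `match`, `search` isn't anchored — it looks for the pattern anywhere in the string.
The match spans [0:3] → 'kg0'.
Captured: group 1 = 'kg'.

'kg'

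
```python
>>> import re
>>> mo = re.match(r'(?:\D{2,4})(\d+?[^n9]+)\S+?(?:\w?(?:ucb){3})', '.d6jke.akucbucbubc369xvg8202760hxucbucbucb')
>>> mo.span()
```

(0, 42)

Pattern: 2 to 4 of a non-digit (non-capturing group); then one or more of a digit (lazy), then one or more of any character except [n9] (captured); then one or more of a non-whitespace character (lazy); then optionally a word character, then the literal 'ucb' repeated 3 times (non-capturing group).
`re.match` won't scan ahead — the pattern has to work from the very first character.
The match spans [0:42] → '.d6jke.akucbucbubc369xvg8202760hxucbucbucb'.
Captured: group 1 = '6jke.akucbucbubc36'.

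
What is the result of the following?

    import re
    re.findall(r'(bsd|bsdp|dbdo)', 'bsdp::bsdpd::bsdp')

Branches in `(...|...)` are attempted left-to-right; the first branch that allows the whole pattern to succeed is taken.
`findall` collects group 1 from each match (3 total).

['bsd', 'bsd', 'bsd']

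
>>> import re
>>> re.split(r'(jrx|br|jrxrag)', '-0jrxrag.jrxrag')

`|` is ordered: at each position the engine commits to the first alternative that works.
Because the pattern has a capturing group, `split` also inserts each captured text between the pieces.

['-0', 'jrx', 'rag.', 'jrx', 'rag']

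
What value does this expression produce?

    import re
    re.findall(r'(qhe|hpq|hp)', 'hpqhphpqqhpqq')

['hpq', 'hp', 'hpq', 'hpq']

The regex engine tests alternatives in the order written; an earlier branch that matches wins even if a later one would match more.
Matches: at [0:3] match 'hpq', group 1 = 'hpq'; at [3:5] match 'hp', group 1 = 'hp'; at [5:8] match 'hpq', group 1 = 'hpq'; at [9:12] match 'hpq', group 1 = 'hpq'.
With a single group, `findall` returns only what that group captured — 4 items.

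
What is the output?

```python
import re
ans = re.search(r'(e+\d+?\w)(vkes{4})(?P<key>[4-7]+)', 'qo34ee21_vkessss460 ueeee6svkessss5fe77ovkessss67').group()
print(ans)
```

ee21_vkessss46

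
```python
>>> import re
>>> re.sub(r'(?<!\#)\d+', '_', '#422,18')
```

'#4_,_'

Because the assertion is negative and zero-width, positions next to the forbidden text are skipped.
Matches: at [2:4] → '22'; at [5:7] → '18'.
Each match is replaced by '_'.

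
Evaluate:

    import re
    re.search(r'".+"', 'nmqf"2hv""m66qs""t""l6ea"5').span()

The match spans [4:25] → '"2hv""m66qs""t""l6ea"'.

(4, 25)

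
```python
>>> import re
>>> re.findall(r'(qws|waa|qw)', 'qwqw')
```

['qw', 'qw']

Scanning left to right: at [0:2] match 'qw', group 1 = 'qw'; at [2:4] match 'qw', group 1 = 'qw'.
One capturing group, so `findall` returns just the captured substring from each match — 2 in all.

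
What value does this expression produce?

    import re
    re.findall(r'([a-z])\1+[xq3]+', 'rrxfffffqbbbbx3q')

['r', 'f', 'b']

`\1` is not a pattern — it's the concrete string captured by group 1, re-applied verbatim.
Walking the string: at [0:3] match 'rrx', group 1 = 'r'; at [3:9] match 'fffffq', group 1 = 'f'; at [9:16] match 'bbbbx3q', group 1 = 'b'.
Because there's exactly one group, `findall` drops the full match and keeps group 1 from each hit.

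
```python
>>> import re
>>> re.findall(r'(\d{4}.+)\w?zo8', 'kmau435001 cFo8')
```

[]

Because there's exactly one group, `findall` drops the full match and keeps group 1 from each hit.
Nothing in the string satisfies the pattern, so the list is empty.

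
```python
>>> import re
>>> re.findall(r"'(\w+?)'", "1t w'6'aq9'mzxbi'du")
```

['6', 'mzxbi']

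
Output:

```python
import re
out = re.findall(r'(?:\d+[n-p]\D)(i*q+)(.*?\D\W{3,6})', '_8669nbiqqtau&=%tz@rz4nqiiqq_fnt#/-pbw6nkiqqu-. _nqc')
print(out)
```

[('iqq', 'tau&=%'), ('iiqq', '_fnt#/-'), ('iqq', 'u-. ')]

This matches one or more of a digit, then a character in [n-p], then a non-digit (non-capturing group); then zero or more of a literal 'i', then one or more of the literal 'q' (captured); then zero or more of any character (lazy), then a non-digit, then 3 to 6 of a non-word character (captured).
Because the quantifier is non-greedy, it stops expanding at the earliest point where the rest of the pattern can succeed.
Scanning left to right: at [1:16] match '8669nbiqqtau&=%', groups = ('iqq', 'tau&=%'); at [21:35] match '4nqiiqq_fnt#/-', groups = ('iiqq', '_fnt#/-'); at [38:48] match '6nkiqqu-. ', groups = ('iqq', 'u-. ').
`findall` packs the 2 group values into a tuple for every match.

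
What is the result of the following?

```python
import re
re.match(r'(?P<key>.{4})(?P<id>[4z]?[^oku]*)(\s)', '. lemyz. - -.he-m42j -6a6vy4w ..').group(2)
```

This matches exactly 4 of any character (captured as 'key'); then optionally one of [4z], then zero or more of any character except [oku] (captured as 'id'); then whitespace (captured).
With `match`, the pattern is implicitly anchored at the beginning.
The match spans [0:30] → '. lemyz. - -.he-m42j -6a6vy4w '.
Captured: group 1 = '. le', group 2 = 'myz. - -.he-m42j -6a6vy4w', group 3 = ' '.

'myz. - -.he-m42j -6a6vy4w'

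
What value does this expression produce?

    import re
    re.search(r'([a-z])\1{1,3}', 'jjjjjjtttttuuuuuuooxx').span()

`\1` is not a pattern — it's the concrete string captured by group 1, re-applied verbatim.
Unlike `match`, `search` isn't anchored — it looks for the pattern anywhere in the string.
The match spans [0:4] → 'jjjj'.
Captured: group 1 = 'j'.

(0, 4)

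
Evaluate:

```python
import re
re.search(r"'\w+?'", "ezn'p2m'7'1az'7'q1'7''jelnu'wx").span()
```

(3, 8)

`search` walks the string left to right and returns the first match it finds.
The match spans [3:8] → "'p2m'".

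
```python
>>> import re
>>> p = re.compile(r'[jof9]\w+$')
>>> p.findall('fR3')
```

['fR3']

Since nothing is captured, `findall` lists the 1 matched substring directly.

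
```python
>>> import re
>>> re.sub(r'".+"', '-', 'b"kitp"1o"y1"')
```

`sub` substitutes '-' at each match site.

'b-'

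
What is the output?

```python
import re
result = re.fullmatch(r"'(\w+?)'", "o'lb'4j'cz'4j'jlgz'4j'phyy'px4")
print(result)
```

None

`fullmatch` succeeds only if the pattern covers the string from start to end.
Here the pattern can't cover the whole string, so the call returns None.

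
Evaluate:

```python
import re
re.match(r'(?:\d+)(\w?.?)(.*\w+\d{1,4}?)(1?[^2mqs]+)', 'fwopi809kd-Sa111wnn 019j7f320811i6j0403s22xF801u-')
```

None

The pattern matches one or more of a digit (non-capturing group); then optionally a word character, then optionally any character (captured); then zero or more of any character, then one or more of a word character, then 1 to 4 of a digit (lazy) (captured); then optionally a literal '1', then one or more of any character except [2mqs] (captured).
`match` is anchored at position 0; if the pattern doesn't fit there, it returns None.
Here the string doesn't start with a match, so the call returns None.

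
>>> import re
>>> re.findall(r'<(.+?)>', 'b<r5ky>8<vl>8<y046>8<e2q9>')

With the lazy modifier that quantifier settles for the fewest repetitions that let the rest of the pattern succeed (the atoms after it are unaffected and can still be greedy).
Because there's exactly one group, `findall` drops the full match and keeps group 1 from each hit.

['r5ky', 'vl', 'y046', 'e2q9']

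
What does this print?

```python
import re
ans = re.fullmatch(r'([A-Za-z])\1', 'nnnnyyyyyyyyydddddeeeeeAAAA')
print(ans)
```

None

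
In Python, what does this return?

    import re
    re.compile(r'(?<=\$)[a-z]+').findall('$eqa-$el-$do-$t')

The positive lookaround only admits positions where the adjacent text matches; those characters stay outside the span.
Walking the string: at [1:4] → 'eqa'; at [6:8] → 'el'; at [10:12] → 'do'; at [14:15] → 't'.
With no groups in the pattern, `findall` gives back each whole match — 4 here.

['eqa', 'el', 'do', 't']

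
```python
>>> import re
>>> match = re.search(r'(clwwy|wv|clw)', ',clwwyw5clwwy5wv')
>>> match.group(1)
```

The match spans [1:6] → 'clwwy'.
Captured: group 1 = 'clwwy'.

'clwwy'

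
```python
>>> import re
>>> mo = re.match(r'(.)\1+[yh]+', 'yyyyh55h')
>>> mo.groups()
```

A backreference is literal: `\1` must see the identical characters the first group matched.
With `match`, the pattern is implicitly anchored at the beginning.
The match spans [0:5] → 'yyyyh'.
Captured: group 1 = 'y'.

('y',)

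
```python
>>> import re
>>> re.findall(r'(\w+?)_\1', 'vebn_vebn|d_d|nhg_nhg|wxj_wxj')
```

['vebn', 'd', 'nhg', 'wxj']

The backreference `\1` re-matches whatever the first group consumed, character for character.
One capturing group, so `findall` returns just the captured substring from each match — 4 in all.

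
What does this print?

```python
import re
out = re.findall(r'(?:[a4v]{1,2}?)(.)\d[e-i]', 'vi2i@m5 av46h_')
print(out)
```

['i', '4']

The pattern matches 1 to 2 of one of [a4v] (lazy) (non-capturing group); then any character (captured); then a digit, then a character in [e-i].
Matches: at [0:4] match 'vi2i', group 1 = 'i'; at [8:13] match 'av46h', group 1 = '4'.
Because there's exactly one group, `findall` drops the full match and keeps group 1 from each hit.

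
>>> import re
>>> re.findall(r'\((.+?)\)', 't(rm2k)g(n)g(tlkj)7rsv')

`findall` collects group 1 from each match (3 total).

['rm2k', 'n', 'tlkj']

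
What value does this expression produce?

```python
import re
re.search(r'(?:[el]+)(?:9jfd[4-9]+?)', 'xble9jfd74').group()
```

The match spans [2:9] → 'le9jfd7'.

'le9jfd7'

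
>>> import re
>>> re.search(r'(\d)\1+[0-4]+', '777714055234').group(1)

The match spans [0:7] → '7777140'.
Captured: group 1 = '7'.

'7'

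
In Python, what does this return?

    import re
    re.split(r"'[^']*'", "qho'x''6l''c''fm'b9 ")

['qho', '', '', '', 'b9 ']

The string is cut at each match, leaving 5 pieces.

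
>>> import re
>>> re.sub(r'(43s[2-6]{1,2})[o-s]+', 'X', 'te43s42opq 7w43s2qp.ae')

'teX 7wX.ae'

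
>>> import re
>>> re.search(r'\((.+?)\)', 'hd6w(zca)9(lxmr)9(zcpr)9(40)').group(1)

'zca'

A non-greedy quantifier consumes as few characters as it can — just enough that the remainder of the pattern still matches from where it stops; whatever follows it matches normally.
Unlike `match`, `search` isn't anchored — it looks for the pattern anywhere in the string.
The match spans [4:9] → '(zca)'.
Captured: group 1 = 'zca'.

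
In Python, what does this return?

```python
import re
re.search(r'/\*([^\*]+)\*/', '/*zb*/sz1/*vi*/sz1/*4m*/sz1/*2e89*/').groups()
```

`search` walks the string left to right and returns the first match it finds.
The match spans [0:6] → '/*zb*/'.
Captured: group 1 = 'zb'.

('zb',)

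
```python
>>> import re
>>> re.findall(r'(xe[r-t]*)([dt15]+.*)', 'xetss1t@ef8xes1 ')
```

Pattern: the literal 'xe', then zero or more of a character in [r-t] (captured); then one or more of one of [dt15], then zero or more of any character (captured).
Matches: at [0:16] match 'xetss1t@ef8xes1 ', groups = ('xetss', '1t@ef8xes1 ').
`findall` packs the 2 group values into a tuple for every match.

[('xetss', '1t@ef8xes1 ')]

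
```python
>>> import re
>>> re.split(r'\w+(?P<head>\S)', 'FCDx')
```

['', 'x', '']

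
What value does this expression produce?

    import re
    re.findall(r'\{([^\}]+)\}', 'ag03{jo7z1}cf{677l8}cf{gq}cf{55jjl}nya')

Because there's exactly one group, `findall` drops the full match and keeps group 1 from each hit.

['jo7z1', '677l8', 'gq', '55jjl']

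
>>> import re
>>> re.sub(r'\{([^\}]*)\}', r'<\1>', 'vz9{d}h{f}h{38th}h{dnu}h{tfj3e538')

Matches: at [3:6] → '{d}'; at [7:10] → '{f}'; at [11:17] → '{38th}'; at [18:23] → '{dnu}'.
Each match is replaced using the text its own group 1 captured.

'vz9<d>h<f>h<38th>h<dnu>h{tfj3e538'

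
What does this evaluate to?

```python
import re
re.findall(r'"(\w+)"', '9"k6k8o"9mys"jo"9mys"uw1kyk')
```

['k6k8o', 'jo']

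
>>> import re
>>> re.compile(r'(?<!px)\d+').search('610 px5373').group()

The negative lookahead/lookbehind blocks any match where the forbidden context is present.
The match spans [0:3] → '610'.

'610'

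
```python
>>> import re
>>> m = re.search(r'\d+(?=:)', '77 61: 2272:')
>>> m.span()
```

Lookahead/lookbehind check context without consuming it, so the matched span excludes the asserted characters.
`search` walks the string left to right and returns the first match it finds.
The match spans [3:5] → '61'.

(3, 5)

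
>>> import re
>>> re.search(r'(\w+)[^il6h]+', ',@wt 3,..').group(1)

'wt'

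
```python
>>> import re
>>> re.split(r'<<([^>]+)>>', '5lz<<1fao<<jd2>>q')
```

The group in the pattern means `split` returns the separators' captures alongside the pieces.

['5lz', '1fao<<jd2', 'q']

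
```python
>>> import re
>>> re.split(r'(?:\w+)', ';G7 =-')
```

[';', ' =-']

`split` removes every match and returns the 2 fragments in between.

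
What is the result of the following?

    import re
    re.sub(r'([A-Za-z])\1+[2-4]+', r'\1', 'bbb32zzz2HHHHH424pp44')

'bzHp'

After group 1 captures some text, `\1` only succeeds where that same text appears again.
`\1` in the replacement pulls in group 1's text for each match.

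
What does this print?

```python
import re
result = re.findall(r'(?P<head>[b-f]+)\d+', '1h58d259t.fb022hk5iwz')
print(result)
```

Because there's exactly one group, `findall` drops the full match and keeps group 1 from each hit.

['d', 'fb']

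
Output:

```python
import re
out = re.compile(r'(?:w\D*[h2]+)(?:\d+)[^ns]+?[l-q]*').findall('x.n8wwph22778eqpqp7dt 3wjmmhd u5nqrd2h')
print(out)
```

['wwph22778eqpqp']

The pattern matches the literal 'w', then zero or more of a non-digit, then one or more of one of [h2] (non-capturing group); then one or more of a digit (non-capturing group); then one or more of any character except [ns] (lazy); then zero or more of a character in [l-q].
With the lazy modifier that quantifier settles for the fewest repetitions that let the rest of the pattern succeed (the atoms after it are unaffected and can still be greedy).
Walking the string: at [4:18] → 'wwph22778eqpqp'.
With no groups in the pattern, `findall` gives back each whole match — 1 here.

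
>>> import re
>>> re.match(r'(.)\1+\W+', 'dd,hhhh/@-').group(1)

'd'

`\1` has to match the exact text group 1 already captured.
`re.match` only tries the pattern at the start of the string.
The match spans [0:3] → 'dd,'.
Captured: group 1 = 'd'.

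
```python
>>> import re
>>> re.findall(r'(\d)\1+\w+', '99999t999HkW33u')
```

['9']

`\1` is not a pattern — it's the concrete string captured by group 1, re-applied verbatim.
Scanning left to right: at [0:15] match '99999t999HkW33u', group 1 = '9'.
`findall` collects group 1 from the one match (1 total).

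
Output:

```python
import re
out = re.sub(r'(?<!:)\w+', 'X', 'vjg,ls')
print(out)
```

X,X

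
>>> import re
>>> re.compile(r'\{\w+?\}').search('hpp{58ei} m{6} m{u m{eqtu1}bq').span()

`re.search` scans for the first position where the pattern succeeds.
The match spans [3:9] → '{58ei}'.

(3, 9)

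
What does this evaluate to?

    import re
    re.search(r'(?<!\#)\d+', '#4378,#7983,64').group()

'378'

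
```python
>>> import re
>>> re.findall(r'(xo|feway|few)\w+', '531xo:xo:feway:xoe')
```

['few', 'xo']

`findall` collects group 1 from each match (2 total).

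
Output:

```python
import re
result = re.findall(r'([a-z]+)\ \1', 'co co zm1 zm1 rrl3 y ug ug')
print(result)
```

['co', 'ug']

`\1` is not a pattern — it's the concrete string captured by group 1, re-applied verbatim.
With a single group, `findall` returns only what that group captured — 2 items.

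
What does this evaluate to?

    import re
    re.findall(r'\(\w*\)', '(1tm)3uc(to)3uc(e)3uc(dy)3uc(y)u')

['(1tm)', '(to)', '(e)', '(dy)', '(y)']

Since nothing is captured, `findall` lists the 5 matched substrings directly.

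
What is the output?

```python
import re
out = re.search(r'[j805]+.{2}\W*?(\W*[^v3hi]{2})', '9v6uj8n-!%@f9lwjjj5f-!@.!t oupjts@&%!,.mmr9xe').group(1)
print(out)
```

Pattern: one or more of one of [j805], then exactly 2 of any character, then zero or more of a non-word character (lazy); then zero or more of a non-word character, then exactly 2 of any character except [v3hi] (captured).
A `+?`/`*?`/`{m,n}?` starts at its minimum and grows only as far as needed for what follows to match.
`re.search` scans for the first position where the pattern succeeds.
The match spans [4:13] → 'j8n-!%@f9'.
Captured: group 1 = '!%@f9'.

!%@f9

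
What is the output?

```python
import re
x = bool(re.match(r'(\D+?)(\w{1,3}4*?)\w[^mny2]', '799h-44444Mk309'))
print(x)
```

False

`re.match` only tries the pattern at the start of the string.
Here the pattern fails at index 0, so the call returns None, and `bool(None)` is False.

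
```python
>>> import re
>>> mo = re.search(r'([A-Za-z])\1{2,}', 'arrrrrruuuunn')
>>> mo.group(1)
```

'r'

A backreference is literal: `\1` must see the identical characters the first group matched.
`re.search` scans for the first position where the pattern succeeds.
The match spans [1:7] → 'rrrrrr'.
Captured: group 1 = 'r'.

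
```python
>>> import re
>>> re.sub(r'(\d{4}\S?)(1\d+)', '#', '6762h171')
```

'#'

Pattern: exactly 4 of a digit, then optionally a non-whitespace character (captured); then a literal '1', then one or more of a digit (captured).
Each match is replaced by '#'.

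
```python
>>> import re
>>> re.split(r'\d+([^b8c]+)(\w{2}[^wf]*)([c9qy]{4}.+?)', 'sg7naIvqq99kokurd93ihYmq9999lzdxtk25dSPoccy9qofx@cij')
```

The pattern matches one or more of a digit; then one or more of any character except [b8c] (captured); then exactly 2 of a word character, then zero or more of any character except [wf] (captured); then exactly 4 of one of [c9qy], then one or more of any character (lazy) (captured).
Matches to split on: at [2:46] → '7naIvqq99kokurd93ihYmq9999lzdxtk25dSPoccy9qo'.
The group in the pattern means `split` returns the separators' captures alongside the pieces.

['sg', 'naIvqq99kokurd93ihYmq9999lzdxtk25dSP', 'oc', 'cy9qo', 'fx@cij']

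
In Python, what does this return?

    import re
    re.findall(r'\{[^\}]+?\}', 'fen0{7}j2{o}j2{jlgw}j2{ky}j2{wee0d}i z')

Walking the string: at [4:7] → '{7}'; at [9:12] → '{o}'; at [14:20] → '{jlgw}'; at [22:26] → '{ky}'; at [28:35] → '{wee0d}'.
`findall` yields the raw match text (5 of them) because the pattern has no groups.

['{7}', '{o}', '{jlgw}', '{ky}', '{wee0d}']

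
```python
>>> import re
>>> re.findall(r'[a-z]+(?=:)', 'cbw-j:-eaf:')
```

The positive lookaround only admits positions where the adjacent text matches; those characters stay outside the span.
Matches: at [4:5] → 'j'; at [7:10] → 'eaf'.
No capturing groups, so `findall` returns the 2 full match strings.

['j', 'eaf']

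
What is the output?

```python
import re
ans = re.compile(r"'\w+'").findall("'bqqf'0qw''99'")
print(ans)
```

Walking the string: at [0:6] → "'bqqf'"; at [10:14] → "'99'".
No capturing groups, so `findall` returns the 2 full match strings.

["'bqqf'", "'99'"]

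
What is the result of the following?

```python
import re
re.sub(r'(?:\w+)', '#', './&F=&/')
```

'./&#=&/'

Pattern: one or more of a word character (non-capturing group).
Matches: at [3:4] → 'F'.
Every occurrence is swapped for '#'.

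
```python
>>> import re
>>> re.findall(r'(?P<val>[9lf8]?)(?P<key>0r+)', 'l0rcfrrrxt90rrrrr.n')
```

Pattern: optionally one of [9lf8] (captured as 'val'); then the literal '0', then one or more of a literal 'r' (captured as 'key').
Walking the string: at [0:3] match 'l0r', groups = ('l', '0r'); at [10:17] match '90rrrrr', groups = ('9', '0rrrrr').
With 2 capturing groups, `findall` returns a 2-tuple per match.

[('l', '0r'), ('9', '0rrrrr')]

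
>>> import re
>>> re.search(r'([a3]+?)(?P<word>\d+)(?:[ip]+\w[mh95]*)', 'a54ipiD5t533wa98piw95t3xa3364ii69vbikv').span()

Pattern: one or more of one of [a3] (lazy) (captured); then one or more of a digit (captured as 'word'); then one or more of one of [ip], then a word character, then zero or more of one of [mh95] (non-capturing group).
`re.search` tries every starting position until one works.
The match spans [0:8] → 'a54ipiD5'.
Captured: group 1 = 'a', group 2 = '54'.

(0, 8)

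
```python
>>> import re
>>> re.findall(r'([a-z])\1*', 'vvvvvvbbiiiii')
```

['v', 'b', 'i']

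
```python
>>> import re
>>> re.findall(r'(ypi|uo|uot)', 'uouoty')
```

`|` is ordered: at each position the engine commits to the first alternative that works.
Matches: at [0:2] match 'uo', group 1 = 'uo'; at [2:4] match 'uo', group 1 = 'uo'.
One capturing group, so `findall` returns just the captured substring from each match — 2 in all.

['uo', 'uo']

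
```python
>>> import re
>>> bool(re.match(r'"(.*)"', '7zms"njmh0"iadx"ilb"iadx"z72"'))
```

False

`re.match` only tries the pattern at the start of the string.
Here the string doesn't start with a match, so the call returns None, and `bool(None)` is False.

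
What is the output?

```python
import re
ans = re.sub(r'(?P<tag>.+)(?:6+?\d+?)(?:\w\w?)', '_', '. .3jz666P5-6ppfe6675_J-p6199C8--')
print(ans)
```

Lazy quantifiers expand one character at a time until the remainder of the pattern can match.
`sub` substitutes '_' at each match site.

_C8--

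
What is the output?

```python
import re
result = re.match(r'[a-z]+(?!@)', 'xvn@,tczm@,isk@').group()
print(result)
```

xv

The negative lookahead/lookbehind blocks any match where the forbidden context is present.
`re.match` won't scan ahead — the pattern has to work from the very first character.
The match spans [0:2] → 'xv'.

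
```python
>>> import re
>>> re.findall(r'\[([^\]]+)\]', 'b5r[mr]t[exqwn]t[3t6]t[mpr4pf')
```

With a single group, `findall` returns only what that group captured — 3 items.

['mr', 'exqwn', '3t6']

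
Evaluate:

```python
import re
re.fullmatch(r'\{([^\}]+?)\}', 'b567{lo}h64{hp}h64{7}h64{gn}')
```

None

`re.fullmatch` requires the pattern to consume the entire string.
Here the string isn't matched end-to-end, so the call returns None.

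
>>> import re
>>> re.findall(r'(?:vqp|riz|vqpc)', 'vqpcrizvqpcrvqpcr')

['vqp', 'riz', 'vqp', 'vqp']

`|` is ordered: at each position the engine commits to the first alternative that works.
`findall` yields the raw match text (4 of them) because the pattern has no groups.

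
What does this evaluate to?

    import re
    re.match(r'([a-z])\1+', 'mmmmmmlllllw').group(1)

'm'

The match spans [0:6] → 'mmmmmm'.
Captured: group 1 = 'm'.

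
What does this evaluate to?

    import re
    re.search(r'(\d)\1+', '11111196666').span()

`\1` is not a pattern — it's the concrete string captured by group 1, re-applied verbatim.
The match spans [0:6] → '111111'.

(0, 6)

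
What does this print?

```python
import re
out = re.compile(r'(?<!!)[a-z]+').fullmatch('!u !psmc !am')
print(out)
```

`re.fullmatch` requires the pattern to consume the entire string.
Here the string isn't matched end-to-end, so the call returns None.

None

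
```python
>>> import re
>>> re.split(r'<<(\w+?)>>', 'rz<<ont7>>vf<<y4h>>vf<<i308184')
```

['rz', 'ont7', 'vf', 'y4h', 'vf<<i308184']

`re.split` interleaves the captured-group text with the surrounding fragments.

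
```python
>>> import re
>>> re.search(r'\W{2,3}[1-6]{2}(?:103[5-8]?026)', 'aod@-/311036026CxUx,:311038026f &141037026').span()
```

This matches 2 to 3 of a non-word character, then exactly 2 of a character in [1-6]; then the literal '103', then optionally a character in [5-8], then the literal '026' (non-capturing group).
`re.search` scans for the first position where the pattern succeeds.
The match spans [3:15] → '@-/311036026'.

(3, 15)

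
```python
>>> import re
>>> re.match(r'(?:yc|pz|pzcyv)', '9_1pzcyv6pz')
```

None

`re.match` won't scan ahead — the pattern has to work from the very first character.
Here the string doesn't start with a match, so the call returns None.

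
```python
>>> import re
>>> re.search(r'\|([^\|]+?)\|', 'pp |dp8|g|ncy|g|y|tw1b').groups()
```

`re.search` tries every starting position until one works.
The match spans [3:8] → '|dp8|'.
Captured: group 1 = 'dp8'.

('dp8',)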